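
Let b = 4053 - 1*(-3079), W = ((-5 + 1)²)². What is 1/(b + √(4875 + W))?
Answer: 7132/50860293 - √5131/50860293 ≈ 0.00013882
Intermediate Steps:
W = 256 (W = ((-4)²)² = 16² = 256)
b = 7132 (b = 4053 + 3079 = 7132)
1/(b + √(4875 + W)) = 1/(7132 + √(4875 + 256)) = 1/(7132 + √5131)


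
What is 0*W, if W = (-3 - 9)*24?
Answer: 0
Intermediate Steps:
W = -288 (W = -12*24 = -288)
0*W = 0*(-288) = 0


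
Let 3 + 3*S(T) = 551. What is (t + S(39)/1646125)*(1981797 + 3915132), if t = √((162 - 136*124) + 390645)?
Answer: 1077172364/1646125 + 5896929*√373943 ≈ 3.6060e+9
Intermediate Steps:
S(T) = 548/3 (S(T) = -1 + (⅓)*551 = -1 + 551/3 = 548/3)
t = √373943 (t = √((162 - 16864) + 390645) = √(-16702 + 390645) = √373943 ≈ 611.51)
(t + S(39)/1646125)*(1981797 + 3915132) = (√373943 + (548/3)/1646125)*(1981797 + 3915132) = (√373943 + (548/3)*(1/1646125))*5896929 = (√373943 + 548/4938375)*5896929 = (548/4938375 + √373943)*5896929 = 1077172364/1646125 + 5896929*√373943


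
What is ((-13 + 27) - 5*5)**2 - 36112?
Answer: -35991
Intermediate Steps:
((-13 + 27) - 5*5)**2 - 36112 = (14 - 25)**2 - 36112 = (-11)**2 - 36112 = 121 - 36112 = -35991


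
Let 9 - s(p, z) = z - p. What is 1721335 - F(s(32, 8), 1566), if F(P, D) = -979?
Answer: 1722314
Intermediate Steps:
s(p, z) = 9 + p - z (s(p, z) = 9 - (z - p) = 9 + (p - z) = 9 + p - z)
1721335 - F(s(32, 8), 1566) = 1721335 - 1*(-979) = 1721335 + 979 = 1722314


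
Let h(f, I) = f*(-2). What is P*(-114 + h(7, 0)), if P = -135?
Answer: 17280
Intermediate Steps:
h(f, I) = -2*f
P*(-114 + h(7, 0)) = -135*(-114 - 2*7) = -135*(-114 - 14) = -135*(-128) = 17280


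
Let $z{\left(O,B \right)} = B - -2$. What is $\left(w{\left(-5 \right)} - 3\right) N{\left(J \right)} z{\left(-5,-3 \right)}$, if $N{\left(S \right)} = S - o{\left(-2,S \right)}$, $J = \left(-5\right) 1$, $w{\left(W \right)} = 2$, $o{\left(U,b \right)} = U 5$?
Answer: $5$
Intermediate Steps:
$o{\left(U,b \right)} = 5 U$
$z{\left(O,B \right)} = 2 + B$ ($z{\left(O,B \right)} = B + 2 = 2 + B$)
$J = -5$
$N{\left(S \right)} = 10 + S$ ($N{\left(S \right)} = S - 5 \left(-2\right) = S - -10 = S + 10 = 10 + S$)
$\left(w{\left(-5 \right)} - 3\right) N{\left(J \right)} z{\left(-5,-3 \right)} = \left(2 - 3\right) \left(10 - 5\right) \left(2 - 3\right) = \left(-1\right) 5 \left(-1\right) = \left(-5\right) \left(-1\right) = 5$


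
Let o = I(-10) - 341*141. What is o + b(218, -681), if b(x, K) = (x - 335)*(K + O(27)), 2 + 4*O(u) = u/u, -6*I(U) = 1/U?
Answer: 474379/15 ≈ 31625.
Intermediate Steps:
I(U) = -1/(6*U)
O(u) = -¼ (O(u) = -½ + (u/u)/4 = -½ + (¼)*1 = -½ + ¼ = -¼)
b(x, K) = (-335 + x)*(-¼ + K) (b(x, K) = (x - 335)*(K - ¼) = (-335 + x)*(-¼ + K))
o = -2884859/60 (o = -⅙/(-10) - 341*141 = -⅙*(-⅒) - 48081 = 1/60 - 48081 = -2884859/60 ≈ -48081.)
o + b(218, -681) = -2884859/60 + (335/4 - 335*(-681) - ¼*218 - 681*218) = -2884859/60 + (335/4 + 228135 - 109/2 - 148458) = -2884859/60 + 318825/4 = 474379/15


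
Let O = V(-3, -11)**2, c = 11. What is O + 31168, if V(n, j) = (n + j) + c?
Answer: 31177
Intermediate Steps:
V(n, j) = 11 + j + n (V(n, j) = (n + j) + 11 = (j + n) + 11 = 11 + j + n)
O = 9 (O = (11 - 11 - 3)**2 = (-3)**2 = 9)
O + 31168 = 9 + 31168 = 31177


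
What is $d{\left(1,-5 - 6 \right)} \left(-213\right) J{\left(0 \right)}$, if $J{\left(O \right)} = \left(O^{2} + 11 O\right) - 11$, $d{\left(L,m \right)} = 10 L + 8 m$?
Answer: $-182754$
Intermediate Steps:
$d{\left(L,m \right)} = 8 m + 10 L$
$J{\left(O \right)} = -11 + O^{2} + 11 O$
$d{\left(1,-5 - 6 \right)} \left(-213\right) J{\left(0 \right)} = \left(8 \left(-5 - 6\right) + 10 \cdot 1\right) \left(-213\right) \left(-11 + 0^{2} + 11 \cdot 0\right) = \left(8 \left(-11\right) + 10\right) \left(-213\right) \left(-11 + 0 + 0\right) = \left(-88 + 10\right) \left(-213\right) \left(-11\right) = \left(-78\right) \left(-213\right) \left(-11\right) = 16614 \left(-11\right) = -182754$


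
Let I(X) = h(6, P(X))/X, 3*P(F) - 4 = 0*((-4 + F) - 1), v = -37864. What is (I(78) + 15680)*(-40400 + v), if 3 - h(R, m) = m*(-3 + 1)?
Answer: -15953407676/13 ≈ -1.2272e+9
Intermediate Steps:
P(F) = 4/3 (P(F) = 4/3 + (0*((-4 + F) - 1))/3 = 4/3 + (0*(-5 + F))/3 = 4/3 + (1/3)*0 = 4/3 + 0 = 4/3)
h(R, m) = 3 + 2*m (h(R, m) = 3 - m*(-3 + 1) = 3 - m*(-2) = 3 - (-2)*m = 3 + 2*m)
I(X) = 17/(3*X) (I(X) = (3 + 2*(4/3))/X = (3 + 8/3)/X = 17/(3*X))
(I(78) + 15680)*(-40400 + v) = ((17/3)/78 + 15680)*(-40400 - 37864) = ((17/3)*(1/78) + 15680)*(-78264) = (17/234 + 15680)*(-78264) = (3669137/234)*(-78264) = -15953407676/13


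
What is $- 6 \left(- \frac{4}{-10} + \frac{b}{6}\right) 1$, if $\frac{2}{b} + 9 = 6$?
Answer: $- \frac{26}{15} \approx -1.7333$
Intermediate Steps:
$b = - \frac{2}{3}$ ($b = \frac{2}{-9 + 6} = \frac{2}{-3} = 2 \left(- \frac{1}{3}\right) = - \frac{2}{3} \approx -0.66667$)
$- 6 \left(- \frac{4}{-10} + \frac{b}{6}\right) 1 = - 6 \left(- \frac{4}{-10} - \frac{2}{3 \cdot 6}\right) 1 = - 6 \left(\left(-4\right) \left(- \frac{1}{10}\right) - \frac{1}{9}\right) 1 = - 6 \left(\frac{2}{5} - \frac{1}{9}\right) 1 = \left(-6\right) \frac{13}{45} \cdot 1 = \left(- \frac{26}{15}\right) 1 = - \frac{26}{15}$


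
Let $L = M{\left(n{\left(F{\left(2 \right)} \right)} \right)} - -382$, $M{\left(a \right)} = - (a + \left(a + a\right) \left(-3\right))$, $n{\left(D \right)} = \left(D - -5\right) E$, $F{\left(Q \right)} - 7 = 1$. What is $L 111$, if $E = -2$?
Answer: $27972$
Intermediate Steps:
$F{\left(Q \right)} = 8$ ($F{\left(Q \right)} = 7 + 1 = 8$)
$n{\left(D \right)} = -10 - 2 D$ ($n{\left(D \right)} = \left(D - -5\right) \left(-2\right) = \left(D + 5\right) \left(-2\right) = \left(5 + D\right) \left(-2\right) = -10 - 2 D$)
$M{\left(a \right)} = 5 a$ ($M{\left(a \right)} = - (a + 2 a \left(-3\right)) = - (a - 6 a) = - \left(-5\right) a = 5 a$)
$L = 252$ ($L = 5 \left(-10 - 16\right) - -382 = 5 \left(-10 - 16\right) + 382 = 5 \left(-26\right) + 382 = -130 + 382 = 252$)
$L 111 = 252 \cdot 111 = 27972$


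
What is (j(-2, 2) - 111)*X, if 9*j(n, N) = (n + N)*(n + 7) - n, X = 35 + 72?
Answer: -106679/9 ≈ -11853.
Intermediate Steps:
X = 107
j(n, N) = -n/9 + (7 + n)*(N + n)/9 (j(n, N) = ((n + N)*(n + 7) - n)/9 = ((N + n)*(7 + n) - n)/9 = ((7 + n)*(N + n) - n)/9 = (-n + (7 + n)*(N + n))/9 = -n/9 + (7 + n)*(N + n)/9)
(j(-2, 2) - 111)*X = (((⅑)*(-2)² + (⅔)*(-2) + (7/9)*2 + (⅑)*2*(-2)) - 111)*107 = (((⅑)*4 - 4/3 + 14/9 - 4/9) - 111)*107 = ((4/9 - 4/3 + 14/9 - 4/9) - 111)*107 = (2/9 - 111)*107 = -997/9*107 = -106679/9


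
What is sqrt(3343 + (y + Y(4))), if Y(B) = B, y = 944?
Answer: sqrt(4291) ≈ 65.506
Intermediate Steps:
sqrt(3343 + (y + Y(4))) = sqrt(3343 + (944 + 4)) = sqrt(3343 + 948) = sqrt(4291)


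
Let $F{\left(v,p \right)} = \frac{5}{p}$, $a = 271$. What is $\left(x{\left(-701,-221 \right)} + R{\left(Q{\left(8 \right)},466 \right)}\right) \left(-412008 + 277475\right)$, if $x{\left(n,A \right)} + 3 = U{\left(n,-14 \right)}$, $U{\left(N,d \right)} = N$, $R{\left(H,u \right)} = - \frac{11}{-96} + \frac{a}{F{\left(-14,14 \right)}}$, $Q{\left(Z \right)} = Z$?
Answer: $- \frac{3546155347}{480} \approx -7.3878 \cdot 10^{6}$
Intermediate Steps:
$R{\left(H,u \right)} = \frac{364279}{480}$ ($R{\left(H,u \right)} = - \frac{11}{-96} + \frac{271}{5 \cdot \frac{1}{14}} = \left(-11\right) \left(- \frac{1}{96}\right) + \frac{271}{5 \cdot \frac{1}{14}} = \frac{11}{96} + \frac{271}{\frac{5}{14}} = \frac{11}{96} + 271 \cdot \frac{14}{5} = \frac{11}{96} + \frac{3794}{5} = \frac{364279}{480}$)
$x{\left(n,A \right)} = -3 + n$
$\left(x{\left(-701,-221 \right)} + R{\left(Q{\left(8 \right)},466 \right)}\right) \left(-412008 + 277475\right) = \left(\left(-3 - 701\right) + \frac{364279}{480}\right) \left(-412008 + 277475\right) = \left(-704 + \frac{364279}{480}\right) \left(-134533\right) = \frac{26359}{480} \left(-134533\right) = - \frac{3546155347}{480}$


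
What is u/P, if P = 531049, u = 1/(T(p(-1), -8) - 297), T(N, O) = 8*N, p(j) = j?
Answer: -1/161969945 ≈ -6.1740e-9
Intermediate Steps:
u = -1/305 (u = 1/(8*(-1) - 297) = 1/(-8 - 297) = 1/(-305) = -1/305 ≈ -0.0032787)
u/P = -1/305/531049 = -1/305*1/531049 = -1/161969945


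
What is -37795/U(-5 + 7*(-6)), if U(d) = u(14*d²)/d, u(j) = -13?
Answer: -1776365/13 ≈ -1.3664e+5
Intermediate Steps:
U(d) = -13/d
-37795/U(-5 + 7*(-6)) = -37795/((-13/(-5 + 7*(-6)))) = -37795/((-13/(-5 - 42))) = -37795/((-13/(-47))) = -37795/((-13*(-1/47))) = -37795/13/47 = -37795*47/13 = -1776365/13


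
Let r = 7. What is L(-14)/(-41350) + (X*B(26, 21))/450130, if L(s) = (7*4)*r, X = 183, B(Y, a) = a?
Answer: 7068257/1861287550 ≈ 0.0037975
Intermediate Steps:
L(s) = 196 (L(s) = (7*4)*7 = 28*7 = 196)
L(-14)/(-41350) + (X*B(26, 21))/450130 = 196/(-41350) + (183*21)/450130 = 196*(-1/41350) + 3843*(1/450130) = -98/20675 + 3843/450130 = 7068257/1861287550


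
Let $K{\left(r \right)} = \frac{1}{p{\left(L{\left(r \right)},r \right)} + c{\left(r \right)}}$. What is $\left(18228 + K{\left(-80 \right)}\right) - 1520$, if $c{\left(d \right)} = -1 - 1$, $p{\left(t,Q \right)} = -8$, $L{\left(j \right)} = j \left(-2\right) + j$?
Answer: $\frac{167079}{10} \approx 16708.0$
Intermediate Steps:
$L{\left(j \right)} = - j$ ($L{\left(j \right)} = - 2 j + j = - j$)
$c{\left(d \right)} = -2$
$K{\left(r \right)} = - \frac{1}{10}$ ($K{\left(r \right)} = \frac{1}{-8 - 2} = \frac{1}{-10} = - \frac{1}{10}$)
$\left(18228 + K{\left(-80 \right)}\right) - 1520 = \left(18228 - \frac{1}{10}\right) - 1520 = \frac{182279}{10} - 1520 = \frac{167079}{10}$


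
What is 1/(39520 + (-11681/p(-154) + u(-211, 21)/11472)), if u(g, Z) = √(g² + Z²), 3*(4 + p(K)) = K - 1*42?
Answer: 882733083453936/35034330763108665023 - 1938768*√44962/35034330763108665023 ≈ 2.5196e-5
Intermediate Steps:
p(K) = -18 + K/3 (p(K) = -4 + (K - 1*42)/3 = -4 + (K - 42)/3 = -4 + (-42 + K)/3 = -4 + (-14 + K/3) = -18 + K/3)
u(g, Z) = √(Z² + g²)
1/(39520 + (-11681/p(-154) + u(-211, 21)/11472)) = 1/(39520 + (-11681/(-18 + (⅓)*(-154)) + √(21² + (-211)²)/11472)) = 1/(39520 + (-11681/(-18 - 154/3) + √(441 + 44521)*(1/11472))) = 1/(39520 + (-11681/(-208/3) + √44962*(1/11472))) = 1/(39520 + (-11681*(-3/208) + √44962/11472)) = 1/(39520 + (35043/208 + √44962/11472)) = 1/(8255203/208 + √44962/11472)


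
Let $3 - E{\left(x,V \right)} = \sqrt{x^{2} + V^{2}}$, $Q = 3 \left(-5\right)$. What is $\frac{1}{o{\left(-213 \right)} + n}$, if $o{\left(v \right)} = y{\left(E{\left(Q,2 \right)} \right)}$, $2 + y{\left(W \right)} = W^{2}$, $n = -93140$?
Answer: $- \frac{7742}{719262081} + \frac{\sqrt{229}}{1438524162} \approx -1.0753 \cdot 10^{-5}$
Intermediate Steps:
$Q = -15$
$E{\left(x,V \right)} = 3 - \sqrt{V^{2} + x^{2}}$ ($E{\left(x,V \right)} = 3 - \sqrt{x^{2} + V^{2}} = 3 - \sqrt{V^{2} + x^{2}}$)
$y{\left(W \right)} = -2 + W^{2}$
$o{\left(v \right)} = -2 + \left(3 - \sqrt{229}\right)^{2}$ ($o{\left(v \right)} = -2 + \left(3 - \sqrt{2^{2} + \left(-15\right)^{2}}\right)^{2} = -2 + \left(3 - \sqrt{4 + 225}\right)^{2} = -2 + \left(3 - \sqrt{229}\right)^{2}$)
$\frac{1}{o{\left(-213 \right)} + n} = \frac{1}{\left(236 - 6 \sqrt{229}\right) - 93140} = \frac{1}{-92904 - 6 \sqrt{229}}$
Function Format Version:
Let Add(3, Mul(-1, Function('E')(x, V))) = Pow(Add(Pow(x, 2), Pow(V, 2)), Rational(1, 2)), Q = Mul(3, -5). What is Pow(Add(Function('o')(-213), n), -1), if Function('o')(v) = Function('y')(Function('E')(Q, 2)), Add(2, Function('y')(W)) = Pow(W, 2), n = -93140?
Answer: Add(Rational(-7742, 719262081), Mul(Rational(1, 1438524162), Pow(229, Rational(1, 2)))) ≈ -1.0753e-5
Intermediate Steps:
Q = -15
Function('E')(x, V) = Add(3, Mul(-1, Pow(Add(Pow(V, 2), Pow(x, 2)), Rational(1, 2)))) (Function('E')(x, V) = Add(3, Mul(-1, Pow(Add(Pow(x, 2), Pow(V, 2)), Rational(1, 2)))) = Add(3, Mul(-1, Pow(Add(Pow(V, 2), Pow(x, 2)), Rational(1, 2)))))
Function('y')(W) = Add(-2, Pow(W, 2))
Function('o')(v) = Add(-2, Pow(Add(3, Mul(-1, Pow(229, Rational(1, 2)))), 2)) (Function('o')(v) = Add(-2, Pow(Add(3, Mul(-1, Pow(Add(Pow(2, 2), Pow(-15, 2)), Rational(1, 2)))), 2)) = Add(-2, Pow(Add(3, Mul(-1, Pow(Add(4, 225), Rational(1, 2)))), 2)) = Add(-2, Pow(Add(3, Mul(-1, Pow(229, Rational(1, 2)))), 2)))
Pow(Add(Function('o')(-213), n), -1) = Pow(Add(Add(236, Mul(-6, Pow(229, Rational(1, 2)))), -93140), -1) = Pow(Add(-92904, Mul(-6, Pow(229, Rational(1, 2)))), -1)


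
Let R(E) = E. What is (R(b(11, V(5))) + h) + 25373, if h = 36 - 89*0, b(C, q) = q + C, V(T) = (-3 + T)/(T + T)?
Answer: 127101/5 ≈ 25420.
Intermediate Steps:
V(T) = (-3 + T)/(2*T) (V(T) = (-3 + T)/((2*T)) = (-3 + T)*(1/(2*T)) = (-3 + T)/(2*T))
b(C, q) = C + q
h = 36 (h = 36 + 0 = 36)
(R(b(11, V(5))) + h) + 25373 = ((11 + (½)*(-3 + 5)/5) + 36) + 25373 = ((11 + (½)*(⅕)*2) + 36) + 25373 = ((11 + ⅕) + 36) + 25373 = (56/5 + 36) + 25373 = 236/5 + 25373 = 127101/5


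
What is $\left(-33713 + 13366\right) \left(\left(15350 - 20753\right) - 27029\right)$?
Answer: $659893904$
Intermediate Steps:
$\left(-33713 + 13366\right) \left(\left(15350 - 20753\right) - 27029\right) = - 20347 \left(-5403 - 27029\right) = \left(-20347\right) \left(-32432\right) = 659893904$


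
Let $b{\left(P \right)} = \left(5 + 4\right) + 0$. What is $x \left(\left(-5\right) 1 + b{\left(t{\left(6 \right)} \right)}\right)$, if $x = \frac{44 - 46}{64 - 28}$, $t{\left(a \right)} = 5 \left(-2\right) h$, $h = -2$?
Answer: $- \frac{2}{9} \approx -0.22222$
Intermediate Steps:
$t{\left(a \right)} = 20$ ($t{\left(a \right)} = 5 \left(-2\right) \left(-2\right) = \left(-10\right) \left(-2\right) = 20$)
$x = - \frac{1}{18}$ ($x = - \frac{2}{36} = \left(-2\right) \frac{1}{36} = - \frac{1}{18} \approx -0.055556$)
$b{\left(P \right)} = 9$ ($b{\left(P \right)} = 9 + 0 = 9$)
$x \left(\left(-5\right) 1 + b{\left(t{\left(6 \right)} \right)}\right) = - \frac{\left(-5\right) 1 + 9}{18} = - \frac{-5 + 9}{18} = \left(- \frac{1}{18}\right) 4 = - \frac{2}{9}$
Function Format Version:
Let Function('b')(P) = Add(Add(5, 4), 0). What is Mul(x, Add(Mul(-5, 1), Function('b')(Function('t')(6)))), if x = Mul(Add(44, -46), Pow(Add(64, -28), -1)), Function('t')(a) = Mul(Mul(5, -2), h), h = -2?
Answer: Rational(-2, 9) ≈ -0.22222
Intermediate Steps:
Function('t')(a) = 20 (Function('t')(a) = Mul(Mul(5, -2), -2) = Mul(-10, -2) = 20)
x = Rational(-1, 18) (x = Mul(-2, Pow(36, -1)) = Mul(-2, Rational(1, 36)) = Rational(-1, 18) ≈ -0.055556)
Function('b')(P) = 9 (Function('b')(P) = Add(9, 0) = 9)
Mul(x, Add(Mul(-5, 1), Function('b')(Function('t')(6)))) = Mul(Rational(-1, 18), Add(Mul(-5, 1), 9)) = Mul(Rational(-1, 18), Add(-5, 9)) = Mul(Rational(-1, 18), 4) = Rational(-2, 9)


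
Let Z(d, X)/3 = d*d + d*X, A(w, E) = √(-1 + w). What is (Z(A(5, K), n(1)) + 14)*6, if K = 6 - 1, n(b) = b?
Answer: 192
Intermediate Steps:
K = 5
Z(d, X) = 3*d² + 3*X*d (Z(d, X) = 3*(d*d + d*X) = 3*(d² + X*d) = 3*d² + 3*X*d)
(Z(A(5, K), n(1)) + 14)*6 = (3*√(-1 + 5)*(1 + √(-1 + 5)) + 14)*6 = (3*√4*(1 + √4) + 14)*6 = (3*2*(1 + 2) + 14)*6 = (3*2*3 + 14)*6 = (18 + 14)*6 = 32*6 = 192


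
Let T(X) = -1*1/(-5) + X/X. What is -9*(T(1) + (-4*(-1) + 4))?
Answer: -414/5 ≈ -82.800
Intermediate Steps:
T(X) = 6/5 (T(X) = -1*(-1/5) + 1 = 1/5 + 1 = 6/5)
-9*(T(1) + (-4*(-1) + 4)) = -9*(6/5 + (-4*(-1) + 4)) = -9*(6/5 + (4 + 4)) = -9*(6/5 + 8) = -9*46/5 = -414/5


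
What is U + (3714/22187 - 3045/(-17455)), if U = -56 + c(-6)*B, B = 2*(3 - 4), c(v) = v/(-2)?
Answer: -4775721197/77454817 ≈ -61.658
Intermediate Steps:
c(v) = -v/2 (c(v) = v*(-½) = -v/2)
B = -2 (B = 2*(-1) = -2)
U = -62 (U = -56 - ½*(-6)*(-2) = -56 + 3*(-2) = -56 - 6 = -62)
U + (3714/22187 - 3045/(-17455)) = -62 + (3714/22187 - 3045/(-17455)) = -62 + (3714*(1/22187) - 3045*(-1/17455)) = -62 + (3714/22187 + 609/3491) = -62 + 26477457/77454817 = -4775721197/77454817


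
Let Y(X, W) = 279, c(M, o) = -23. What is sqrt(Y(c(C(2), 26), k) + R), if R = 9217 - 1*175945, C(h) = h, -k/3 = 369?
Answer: I*sqrt(166449) ≈ 407.98*I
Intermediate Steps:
k = -1107 (k = -3*369 = -1107)
R = -166728 (R = 9217 - 175945 = -166728)
sqrt(Y(c(C(2), 26), k) + R) = sqrt(279 - 166728) = sqrt(-166449) = I*sqrt(166449)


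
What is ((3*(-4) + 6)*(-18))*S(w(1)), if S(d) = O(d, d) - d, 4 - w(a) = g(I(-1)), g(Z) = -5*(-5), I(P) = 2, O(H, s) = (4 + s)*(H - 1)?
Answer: 42660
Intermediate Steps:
O(H, s) = (-1 + H)*(4 + s) (O(H, s) = (4 + s)*(-1 + H) = (-1 + H)*(4 + s))
g(Z) = 25
w(a) = -21 (w(a) = 4 - 1*25 = 4 - 25 = -21)
S(d) = -4 + d² + 2*d (S(d) = (-4 - d + 4*d + d*d) - d = (-4 - d + 4*d + d²) - d = (-4 + d² + 3*d) - d = -4 + d² + 2*d)
((3*(-4) + 6)*(-18))*S(w(1)) = ((3*(-4) + 6)*(-18))*(-4 + (-21)² + 2*(-21)) = ((-12 + 6)*(-18))*(-4 + 441 - 42) = -6*(-18)*395 = 108*395 = 42660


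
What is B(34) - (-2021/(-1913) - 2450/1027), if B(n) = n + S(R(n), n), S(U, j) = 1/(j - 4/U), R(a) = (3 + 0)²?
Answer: 20979325793/593324602 ≈ 35.359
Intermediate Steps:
R(a) = 9 (R(a) = 3² = 9)
B(n) = n + 9/(-4 + 9*n)
B(34) - (-2021/(-1913) - 2450/1027) = (34 + 9/(-4 + 9*34)) - (-2021/(-1913) - 2450/1027) = (34 + 9/(-4 + 306)) - (-2021*(-1/1913) - 2450*1/1027) = (34 + 9/302) - (2021/1913 - 2450/1027) = (34 + 9*(1/302)) - 1*(-2611283/1964651) = (34 + 9/302) + 2611283/1964651 = 10277/302 + 2611283/1964651 = 20979325793/593324602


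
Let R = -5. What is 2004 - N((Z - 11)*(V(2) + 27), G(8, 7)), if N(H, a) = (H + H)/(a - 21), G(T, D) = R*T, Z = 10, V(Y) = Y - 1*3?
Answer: 122192/61 ≈ 2003.1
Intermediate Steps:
V(Y) = -3 + Y (V(Y) = Y - 3 = -3 + Y)
G(T, D) = -5*T
N(H, a) = 2*H/(-21 + a) (N(H, a) = (2*H)/(-21 + a) = 2*H/(-21 + a))
2004 - N((Z - 11)*(V(2) + 27), G(8, 7)) = 2004 - 2*(10 - 11)*((-3 + 2) + 27)/(-21 - 5*8) = 2004 - 2*(-(-1 + 27))/(-21 - 40) = 2004 - 2*(-1*26)/(-61) = 2004 - 2*(-26)*(-1)/61 = 2004 - 1*52/61 = 2004 - 52/61 = 122192/61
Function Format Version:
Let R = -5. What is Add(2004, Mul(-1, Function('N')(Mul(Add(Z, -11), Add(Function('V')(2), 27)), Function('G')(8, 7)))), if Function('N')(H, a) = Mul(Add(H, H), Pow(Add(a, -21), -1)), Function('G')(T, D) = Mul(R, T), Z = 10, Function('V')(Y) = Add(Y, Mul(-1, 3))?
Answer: Rational(122192, 61) ≈ 2003.1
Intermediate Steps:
Function('V')(Y) = Add(-3, Y) (Function('V')(Y) = Add(Y, -3) = Add(-3, Y))
Function('G')(T, D) = Mul(-5, T)
Function('N')(H, a) = Mul(2, H, Pow(Add(-21, a), -1)) (Function('N')(H, a) = Mul(Mul(2, H), Pow(Add(-21, a), -1)) = Mul(2, H, Pow(Add(-21, a), -1)))
Add(2004, Mul(-1, Function('N')(Mul(Add(Z, -11), Add(Function('V')(2), 27)), Function('G')(8, 7)))) = Add(2004, Mul(-1, Mul(2, Mul(Add(10, -11), Add(Add(-3, 2), 27)), Pow(Add(-21, Mul(-5, 8)), -1)))) = Add(2004, Mul(-1, Mul(2, Mul(-1, Add(-1, 27)), Pow(Add(-21, -40), -1)))) = Add(2004, Mul(-1, Mul(2, Mul(-1, 26), Pow(-61, -1)))) = Add(2004, Mul(-1, Mul(2, -26, Rational(-1, 61)))) = Add(2004, Mul(-1, Rational(52, 61))) = Add(2004, Rational(-52, 61)) = Rational(122192, 61)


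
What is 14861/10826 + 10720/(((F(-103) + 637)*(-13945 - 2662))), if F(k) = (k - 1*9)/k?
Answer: 16208261080161/11816166107186 ≈ 1.3717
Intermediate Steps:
F(k) = (-9 + k)/k (F(k) = (k - 9)/k = (-9 + k)/k)
14861/10826 + 10720/(((F(-103) + 637)*(-13945 - 2662))) = 14861/10826 + 10720/((((-9 - 103)/(-103) + 637)*(-13945 - 2662))) = 14861*(1/10826) + 10720/(((-1/103*(-112) + 637)*(-16607))) = 14861/10826 + 10720/(((112/103 + 637)*(-16607))) = 14861/10826 + 10720/(((65723/103)*(-16607))) = 14861/10826 + 10720/(-1091461861/103) = 14861/10826 + 10720*(-103/1091461861) = 14861/10826 - 1104160/1091461861 = 16208261080161/11816166107186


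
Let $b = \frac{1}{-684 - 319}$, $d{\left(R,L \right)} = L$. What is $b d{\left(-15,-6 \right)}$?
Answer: $\frac{6}{1003} \approx 0.0059821$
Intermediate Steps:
$b = - \frac{1}{1003}$ ($b = \frac{1}{-1003} = - \frac{1}{1003} \approx -0.00099701$)
$b d{\left(-15,-6 \right)} = \left(- \frac{1}{1003}\right) \left(-6\right) = \frac{6}{1003}$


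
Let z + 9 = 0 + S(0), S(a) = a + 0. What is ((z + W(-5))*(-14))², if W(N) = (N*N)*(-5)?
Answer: 3519376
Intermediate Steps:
W(N) = -5*N² (W(N) = N²*(-5) = -5*N²)
S(a) = a
z = -9 (z = -9 + (0 + 0) = -9 + 0 = -9)
((z + W(-5))*(-14))² = ((-9 - 5*(-5)²)*(-14))² = ((-9 - 5*25)*(-14))² = ((-9 - 125)*(-14))² = (-134*(-14))² = 1876² = 3519376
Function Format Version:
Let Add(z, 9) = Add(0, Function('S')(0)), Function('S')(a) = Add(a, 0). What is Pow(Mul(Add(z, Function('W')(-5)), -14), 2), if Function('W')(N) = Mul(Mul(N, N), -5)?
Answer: 3519376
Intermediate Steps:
Function('W')(N) = Mul(-5, Pow(N, 2)) (Function('W')(N) = Mul(Pow(N, 2), -5) = Mul(-5, Pow(N, 2)))
Function('S')(a) = a
z = -9 (z = Add(-9, Add(0, 0)) = Add(-9, 0) = -9)
Pow(Mul(Add(z, Function('W')(-5)), -14), 2) = Pow(Mul(Add(-9, Mul(-5, Pow(-5, 2))), -14), 2) = Pow(Mul(Add(-9, Mul(-5, 25)), -14), 2) = Pow(Mul(Add(-9, -125), -14), 2) = Pow(Mul(-134, -14), 2) = Pow(1876, 2) = 3519376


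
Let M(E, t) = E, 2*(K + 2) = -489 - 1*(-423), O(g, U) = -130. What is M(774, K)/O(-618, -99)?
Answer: -387/65 ≈ -5.9538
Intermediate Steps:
K = -35 (K = -2 + (-489 - 1*(-423))/2 = -2 + (-489 + 423)/2 = -2 + (1/2)*(-66) = -2 - 33 = -35)
M(774, K)/O(-618, -99) = 774/(-130) = 774*(-1/130) = -387/65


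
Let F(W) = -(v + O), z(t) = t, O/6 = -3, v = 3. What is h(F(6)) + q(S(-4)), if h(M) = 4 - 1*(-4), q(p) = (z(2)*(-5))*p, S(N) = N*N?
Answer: -152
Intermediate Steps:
O = -18 (O = 6*(-3) = -18)
S(N) = N**2
q(p) = -10*p (q(p) = (2*(-5))*p = -10*p)
F(W) = 15 (F(W) = -(3 - 18) = -1*(-15) = 15)
h(M) = 8 (h(M) = 4 + 4 = 8)
h(F(6)) + q(S(-4)) = 8 - 10*(-4)**2 = 8 - 10*16 = 8 - 160 = -152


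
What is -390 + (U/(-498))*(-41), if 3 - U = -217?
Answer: -92600/249 ≈ -371.89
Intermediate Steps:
U = 220 (U = 3 - 1*(-217) = 3 + 217 = 220)
-390 + (U/(-498))*(-41) = -390 + (220/(-498))*(-41) = -390 + (220*(-1/498))*(-41) = -390 - 110/249*(-41) = -390 + 4510/249 = -92600/249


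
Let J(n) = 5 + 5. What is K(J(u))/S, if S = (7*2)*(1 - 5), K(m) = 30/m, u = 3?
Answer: -3/56 ≈ -0.053571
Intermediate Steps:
J(n) = 10
S = -56 (S = 14*(-4) = -56)
K(J(u))/S = (30/10)/(-56) = (30*(⅒))*(-1/56) = 3*(-1/56) = -3/56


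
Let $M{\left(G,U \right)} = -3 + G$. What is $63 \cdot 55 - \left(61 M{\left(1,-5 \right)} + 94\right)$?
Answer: $3493$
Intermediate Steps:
$63 \cdot 55 - \left(61 M{\left(1,-5 \right)} + 94\right) = 63 \cdot 55 - \left(61 \left(-3 + 1\right) + 94\right) = 3465 - \left(61 \left(-2\right) + 94\right) = 3465 - \left(-122 + 94\right) = 3465 - -28 = 3465 + 28 = 3493$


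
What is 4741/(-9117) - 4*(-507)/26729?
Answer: -108232913/243688293 ≈ -0.44414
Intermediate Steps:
4741/(-9117) - 4*(-507)/26729 = 4741*(-1/9117) + 2028*(1/26729) = -4741/9117 + 2028/26729 = -108232913/243688293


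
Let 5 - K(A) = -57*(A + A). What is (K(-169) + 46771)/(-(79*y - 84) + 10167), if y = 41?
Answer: 13755/3506 ≈ 3.9233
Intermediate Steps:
K(A) = 5 + 114*A (K(A) = 5 - (-57)*(A + A) = 5 - (-57)*2*A = 5 - (-114)*A = 5 + 114*A)
(K(-169) + 46771)/(-(79*y - 84) + 10167) = ((5 + 114*(-169)) + 46771)/(-(79*41 - 84) + 10167) = ((5 - 19266) + 46771)/(-(3239 - 84) + 10167) = (-19261 + 46771)/(-1*3155 + 10167) = 27510/(-3155 + 10167) = 27510/7012 = 27510*(1/7012) = 13755/3506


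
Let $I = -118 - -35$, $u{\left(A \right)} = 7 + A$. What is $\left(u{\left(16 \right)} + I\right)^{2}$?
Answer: $3600$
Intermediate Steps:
$I = -83$ ($I = -118 + 35 = -83$)
$\left(u{\left(16 \right)} + I\right)^{2} = \left(\left(7 + 16\right) - 83\right)^{2} = \left(23 - 83\right)^{2} = \left(-60\right)^{2} = 3600$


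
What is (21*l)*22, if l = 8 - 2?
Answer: 2772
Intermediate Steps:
l = 6
(21*l)*22 = (21*6)*22 = 126*22 = 2772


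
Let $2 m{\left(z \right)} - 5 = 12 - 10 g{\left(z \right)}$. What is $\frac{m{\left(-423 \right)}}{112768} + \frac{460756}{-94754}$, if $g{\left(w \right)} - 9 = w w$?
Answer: $- \frac{136733183459}{10685219072} \approx -12.796$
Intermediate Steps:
$g{\left(w \right)} = 9 + w^{2}$ ($g{\left(w \right)} = 9 + w w = 9 + w^{2}$)
$m{\left(z \right)} = - \frac{73}{2} - 5 z^{2}$ ($m{\left(z \right)} = \frac{5}{2} + \frac{12 - 10 \left(9 + z^{2}\right)}{2} = \frac{5}{2} + \frac{12 - \left(90 + 10 z^{2}\right)}{2} = \frac{5}{2} + \frac{-78 - 10 z^{2}}{2} = \frac{5}{2} - \left(39 + 5 z^{2}\right) = - \frac{73}{2} - 5 z^{2}$)
$\frac{m{\left(-423 \right)}}{112768} + \frac{460756}{-94754} = \frac{- \frac{73}{2} - 5 \left(-423\right)^{2}}{112768} + \frac{460756}{-94754} = \left(- \frac{73}{2} - 894645\right) \frac{1}{112768} + 460756 \left(- \frac{1}{94754}\right) = \left(- \frac{73}{2} - 894645\right) \frac{1}{112768} - \frac{230378}{47377} = \left(- \frac{1789363}{2}\right) \frac{1}{112768} - \frac{230378}{47377} = - \frac{1789363}{225536} - \frac{230378}{47377} = - \frac{136733183459}{10685219072}$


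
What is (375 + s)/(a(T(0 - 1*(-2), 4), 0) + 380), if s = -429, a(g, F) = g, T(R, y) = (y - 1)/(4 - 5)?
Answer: -54/377 ≈ -0.14324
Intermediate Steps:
T(R, y) = 1 - y (T(R, y) = (-1 + y)/(-1) = (-1 + y)*(-1) = 1 - y)
(375 + s)/(a(T(0 - 1*(-2), 4), 0) + 380) = (375 - 429)/((1 - 1*4) + 380) = -54/((1 - 4) + 380) = -54/(-3 + 380) = -54/377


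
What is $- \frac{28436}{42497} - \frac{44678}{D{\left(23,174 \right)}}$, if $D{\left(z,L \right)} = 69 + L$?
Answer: $- \frac{1905590914}{10326771} \approx -184.53$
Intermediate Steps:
$- \frac{28436}{42497} - \frac{44678}{D{\left(23,174 \right)}} = - \frac{28436}{42497} - \frac{44678}{69 + 174} = \left(-28436\right) \frac{1}{42497} - \frac{44678}{243} = - \frac{28436}{42497} - \frac{44678}{243} = - \frac{1905590914}{10326771}$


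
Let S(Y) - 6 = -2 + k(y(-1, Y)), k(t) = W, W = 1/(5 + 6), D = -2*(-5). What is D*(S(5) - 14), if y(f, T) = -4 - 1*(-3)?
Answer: -1090/11 ≈ -99.091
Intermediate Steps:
D = 10
y(f, T) = -1 (y(f, T) = -4 + 3 = -1)
W = 1/11 ≈ 0.090909
k(t) = 1/11
S(Y) = 45/11 (S(Y) = 6 + (-2 + 1/11) = 6 - 21/11 = 45/11)
D*(S(5) - 14) = 10*(45/11 - 14) = 10*(-109/11) = -1090/11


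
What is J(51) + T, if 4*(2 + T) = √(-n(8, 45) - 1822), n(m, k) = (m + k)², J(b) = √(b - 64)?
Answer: -2 + I*√13 + I*√4631/4 ≈ -2.0 + 20.618*I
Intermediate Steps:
J(b) = √(-64 + b)
n(m, k) = (k + m)²
T = -2 + I*√4631/4 (T = -2 + √(-(45 + 8)² - 1822)/4 = -2 + √(-1*53² - 1822)/4 = -2 + √(-1*2809 - 1822)/4 = -2 + √(-2809 - 1822)/4 = -2 + √(-4631)/4 = -2 + (I*√4631)/4 = -2 + I*√4631/4 ≈ -2.0 + 17.013*I)
J(51) + T = √(-64 + 51) + (-2 + I*√4631/4) = √(-13) + (-2 + I*√4631/4) = I*√13 + (-2 + I*√4631/4) = -2 + I*√13 + I*√4631/4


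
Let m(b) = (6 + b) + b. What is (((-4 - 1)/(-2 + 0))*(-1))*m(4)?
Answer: -35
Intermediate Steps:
m(b) = 6 + 2*b
(((-4 - 1)/(-2 + 0))*(-1))*m(4) = (((-4 - 1)/(-2 + 0))*(-1))*(6 + 2*4) = (-5/(-2)*(-1))*(6 + 8) = (-5*(-½)*(-1))*14 = ((5/2)*(-1))*14 = -5/2*14 = -35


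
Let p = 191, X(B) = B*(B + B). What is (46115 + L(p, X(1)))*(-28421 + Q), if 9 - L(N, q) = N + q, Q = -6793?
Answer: -1617414234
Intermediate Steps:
X(B) = 2*B**2 (X(B) = B*(2*B) = 2*B**2)
L(N, q) = 9 - N - q (L(N, q) = 9 - (N + q) = 9 + (-N - q) = 9 - N - q)
(46115 + L(p, X(1)))*(-28421 + Q) = (46115 + (9 - 1*191 - 2*1**2))*(-28421 - 6793) = (46115 + (9 - 191 - 2))*(-35214) = (46115 - 184)*(-35214) = 45931*(-35214) = -1617414234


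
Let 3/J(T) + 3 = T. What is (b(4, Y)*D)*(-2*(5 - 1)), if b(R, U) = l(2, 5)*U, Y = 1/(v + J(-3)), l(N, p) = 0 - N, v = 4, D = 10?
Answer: 320/7 ≈ 45.714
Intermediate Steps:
J(T) = 3/(-3 + T)
l(N, p) = -N
Y = 2/7 (Y = 1/(4 + 3/(-3 - 3)) = 1/(4 + 3/(-6)) = 1/(4 + 3*(-⅙)) = 1/(4 - ½) = 1/(7/2) = 2/7 ≈ 0.28571)
b(R, U) = -2*U (b(R, U) = (-1*2)*U = -2*U)
(b(4, Y)*D)*(-2*(5 - 1)) = (-2*2/7*10)*(-2*(5 - 1)) = (-4/7*10)*(-2*4) = -40/7*(-8) = 320/7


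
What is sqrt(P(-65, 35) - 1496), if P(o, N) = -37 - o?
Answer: 2*I*sqrt(367) ≈ 38.315*I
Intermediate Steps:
sqrt(P(-65, 35) - 1496) = sqrt((-37 - 1*(-65)) - 1496) = sqrt((-37 + 65) - 1496) = sqrt(28 - 1496) = sqrt(-1468) = 2*I*sqrt(367)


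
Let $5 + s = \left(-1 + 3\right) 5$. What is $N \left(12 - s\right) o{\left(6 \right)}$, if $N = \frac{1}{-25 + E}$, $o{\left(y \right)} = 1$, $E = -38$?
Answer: $- \frac{1}{9} \approx -0.11111$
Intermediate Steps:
$N = - \frac{1}{63}$ ($N = \frac{1}{-25 - 38} = \frac{1}{-63} = - \frac{1}{63} \approx -0.015873$)
$s = 5$ ($s = -5 + \left(-1 + 3\right) 5 = -5 + 2 \cdot 5 = -5 + 10 = 5$)
$N \left(12 - s\right) o{\left(6 \right)} = - \frac{12 - 5}{63} \cdot 1 = \left(- \frac{1}{63}\right) 7 \cdot 1 = \left(- \frac{1}{9}\right) 1 = - \frac{1}{9}$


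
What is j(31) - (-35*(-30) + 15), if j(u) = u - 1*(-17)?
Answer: -1017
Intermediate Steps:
j(u) = 17 + u (j(u) = u + 17 = 17 + u)
j(31) - (-35*(-30) + 15) = (17 + 31) - (-35*(-30) + 15) = 48 - (1050 + 15) = 48 - 1*1065 = 48 - 1065 = -1017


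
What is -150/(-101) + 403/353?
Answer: 93653/35653 ≈ 2.6268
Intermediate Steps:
-150/(-101) + 403/353 = -150*(-1/101) + 403*(1/353) = 150/101 + 403/353 = 93653/35653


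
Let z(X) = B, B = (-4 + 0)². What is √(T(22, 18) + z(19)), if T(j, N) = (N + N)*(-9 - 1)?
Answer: 2*I*√86 ≈ 18.547*I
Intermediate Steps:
B = 16 (B = (-4)² = 16)
z(X) = 16
T(j, N) = -20*N (T(j, N) = (2*N)*(-10) = -20*N)
√(T(22, 18) + z(19)) = √(-20*18 + 16) = √(-360 + 16) = √(-344) = 2*I*√86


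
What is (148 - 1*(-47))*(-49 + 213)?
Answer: 31980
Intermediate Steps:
(148 - 1*(-47))*(-49 + 213) = (148 + 47)*164 = 195*164 = 31980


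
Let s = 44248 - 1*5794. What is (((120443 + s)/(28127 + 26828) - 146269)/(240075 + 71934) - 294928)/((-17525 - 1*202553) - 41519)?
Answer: 5056977598848158/4485461082688215 ≈ 1.1274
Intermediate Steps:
s = 38454 (s = 44248 - 5794 = 38454)
(((120443 + s)/(28127 + 26828) - 146269)/(240075 + 71934) - 294928)/((-17525 - 1*202553) - 41519) = (((120443 + 38454)/(28127 + 26828) - 146269)/(240075 + 71934) - 294928)/((-17525 - 1*202553) - 41519) = ((158897/54955 - 146269)/312009 - 294928)/((-17525 - 202553) - 41519) = ((158897*(1/54955) - 146269)*(1/312009) - 294928)/(-220078 - 41519) = ((158897/54955 - 146269)*(1/312009) - 294928)/(-261597) = (-8038053998/54955*1/312009 - 294928)*(-1/261597) = (-8038053998/17146454595 - 294928)*(-1/261597) = -5056977598848158/17146454595*(-1/261597) = 5056977598848158/4485461082688215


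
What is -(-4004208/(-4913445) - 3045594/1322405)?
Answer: 644611595406/433170949015 ≈ 1.4881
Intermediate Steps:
-(-4004208/(-4913445) - 3045594/1322405) = -(-4004208*(-1/4913445) - 3045594*1/1322405) = -(1334736/1637815 - 3045594/1322405) = -1*(-644611595406/433170949015) = 644611595406/433170949015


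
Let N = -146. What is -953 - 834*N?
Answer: 120811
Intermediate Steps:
-953 - 834*N = -953 - 834*(-146) = -953 + 121764 = 120811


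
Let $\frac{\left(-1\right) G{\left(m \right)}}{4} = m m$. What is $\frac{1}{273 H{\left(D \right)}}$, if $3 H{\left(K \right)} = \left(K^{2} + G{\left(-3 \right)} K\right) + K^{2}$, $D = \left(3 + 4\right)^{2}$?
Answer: $\frac{1}{276458} \approx 3.6172 \cdot 10^{-6}$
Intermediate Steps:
$D = 49$ ($D = 7^{2} = 49$)
$G{\left(m \right)} = - 4 m^{2}$ ($G{\left(m \right)} = - 4 m m = - 4 m^{2}$)
$H{\left(K \right)} = - 12 K + \frac{2 K^{2}}{3}$ ($H{\left(K \right)} = \frac{\left(K^{2} + - 4 \left(-3\right)^{2} K\right) + K^{2}}{3} = \frac{\left(K^{2} + \left(-4\right) 9 K\right) + K^{2}}{3} = \frac{\left(K^{2} - 36 K\right) + K^{2}}{3} = \frac{- 36 K + 2 K^{2}}{3} = - 12 K + \frac{2 K^{2}}{3}$)
$\frac{1}{273 H{\left(D \right)}} = \frac{1}{273 \cdot \frac{2}{3} \cdot 49 \left(-18 + 49\right)} = \frac{1}{273 \cdot \frac{2}{3} \cdot 49 \cdot 31} = \frac{1}{273 \cdot \frac{3038}{3}} = \frac{1}{276458}$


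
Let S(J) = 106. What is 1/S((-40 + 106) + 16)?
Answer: 1/106 ≈ 0.0094340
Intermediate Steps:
1/S((-40 + 106) + 16) = 1/106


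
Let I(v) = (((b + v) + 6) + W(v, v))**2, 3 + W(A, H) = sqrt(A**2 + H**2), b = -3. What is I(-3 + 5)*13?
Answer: 156 + 104*sqrt(2) ≈ 303.08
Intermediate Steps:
W(A, H) = -3 + sqrt(A**2 + H**2)
I(v) = (v + sqrt(2)*sqrt(v**2))**2 (I(v) = (((-3 + v) + 6) + (-3 + sqrt(v**2 + v**2)))**2 = ((3 + v) + (-3 + sqrt(2*v**2)))**2 = ((3 + v) + (-3 + sqrt(2)*sqrt(v**2)))**2 = (v + sqrt(2)*sqrt(v**2))**2)
I(-3 + 5)*13 = ((-3 + 5) + sqrt(2)*sqrt((-3 + 5)**2))**2*13 = (2 + sqrt(2)*sqrt(2**2))**2*13 = (2 + sqrt(2)*sqrt(4))**2*13 = (2 + sqrt(2)*2)**2*13 = (2 + 2*sqrt(2))**2*13 = 13*(2 + 2*sqrt(2))**2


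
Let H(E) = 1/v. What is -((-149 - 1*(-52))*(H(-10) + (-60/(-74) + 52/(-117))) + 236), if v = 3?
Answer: -55987/333 ≈ -168.13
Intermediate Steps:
H(E) = 1/3
-((-149 - 1*(-52))*(H(-10) + (-60/(-74) + 52/(-117))) + 236) = -((-149 - 1*(-52))*(1/3 + (-60/(-74) + 52/(-117))) + 236) = -((-149 + 52)*(1/3 + (-60*(-1/74) + 52*(-1/117))) + 236) = -(-97*(1/3 + (30/37 - 4/9)) + 236) = -(-97*(1/3 + 122/333) + 236) = -(-97*233/333 + 236) = -(-22601/333 + 236) = -1*55987/333 = -55987/333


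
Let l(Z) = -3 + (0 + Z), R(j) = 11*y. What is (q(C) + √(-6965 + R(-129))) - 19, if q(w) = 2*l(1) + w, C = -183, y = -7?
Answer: -206 + I*√7042 ≈ -206.0 + 83.917*I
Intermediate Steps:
R(j) = -77 (R(j) = 11*(-7) = -77)
l(Z) = -3 + Z
q(w) = -4 + w (q(w) = 2*(-3 + 1) + w = 2*(-2) + w = -4 + w)
(q(C) + √(-6965 + R(-129))) - 19 = ((-4 - 183) + √(-6965 - 77)) - 19 = (-187 + √(-7042)) - 19 = (-187 + I*√7042) - 19 = -206 + I*√7042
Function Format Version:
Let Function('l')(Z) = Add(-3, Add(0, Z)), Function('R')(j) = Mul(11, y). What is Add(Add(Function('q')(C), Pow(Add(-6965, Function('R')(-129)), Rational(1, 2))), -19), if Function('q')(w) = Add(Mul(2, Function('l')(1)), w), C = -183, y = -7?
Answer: Add(-206, Mul(I, Pow(7042, Rational(1, 2)))) ≈ Add(-206.00, Mul(83.917, I))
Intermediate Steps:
Function('R')(j) = -77 (Function('R')(j) = Mul(11, -7) = -77)
Function('l')(Z) = Add(-3, Z)
Function('q')(w) = Add(-4, w) (Function('q')(w) = Add(Mul(2, Add(-3, 1)), w) = Add(Mul(2, -2), w) = Add(-4, w))
Add(Add(Function('q')(C), Pow(Add(-6965, Function('R')(-129)), Rational(1, 2))), -19) = Add(Add(Add(-4, -183), Pow(Add(-6965, -77), Rational(1, 2))), -19) = Add(Add(-187, Pow(-7042, Rational(1, 2))), -19) = Add(Add(-187, Mul(I, Pow(7042, Rational(1, 2)))), -19) = Add(-206, Mul(I, Pow(7042, Rational(1, 2))))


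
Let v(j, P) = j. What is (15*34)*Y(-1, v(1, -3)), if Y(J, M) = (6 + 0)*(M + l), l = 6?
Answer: 21420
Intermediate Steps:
Y(J, M) = 36 + 6*M (Y(J, M) = (6 + 0)*(M + 6) = 6*(6 + M) = 36 + 6*M)
(15*34)*Y(-1, v(1, -3)) = (15*34)*(36 + 6*1) = 510*(36 + 6) = 510*42 = 21420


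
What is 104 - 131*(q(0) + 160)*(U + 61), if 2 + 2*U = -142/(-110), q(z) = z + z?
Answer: -13981272/11 ≈ -1.2710e+6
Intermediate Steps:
q(z) = 2*z
U = -39/110 (U = -1 + (-142/(-110))/2 = -1 + (-142*(-1/110))/2 = -1 + (½)*(71/55) = -1 + 71/110 = -39/110 ≈ -0.35455)
104 - 131*(q(0) + 160)*(U + 61) = 104 - 131*(2*0 + 160)*(-39/110 + 61) = 104 - 131*(0 + 160)*6671/110 = 104 - 20960*6671/110 = 104 - 131*106736/11 = 104 - 13982416/11 = -13981272/11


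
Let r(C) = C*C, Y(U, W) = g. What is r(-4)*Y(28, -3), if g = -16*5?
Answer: -1280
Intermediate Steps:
g = -80
Y(U, W) = -80
r(C) = C²
r(-4)*Y(28, -3) = (-4)²*(-80) = 16*(-80) = -1280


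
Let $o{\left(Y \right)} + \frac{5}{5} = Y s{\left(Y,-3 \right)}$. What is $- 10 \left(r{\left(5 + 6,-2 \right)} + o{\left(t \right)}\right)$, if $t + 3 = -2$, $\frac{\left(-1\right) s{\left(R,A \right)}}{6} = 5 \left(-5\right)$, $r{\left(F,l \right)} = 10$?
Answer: $7410$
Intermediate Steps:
$s{\left(R,A \right)} = 150$ ($s{\left(R,A \right)} = - 6 \cdot 5 \left(-5\right) = \left(-6\right) \left(-25\right) = 150$)
$t = -5$ ($t = -3 - 2 = -5$)
$o{\left(Y \right)} = -1 + 150 Y$ ($o{\left(Y \right)} = -1 + Y 150 = -1 + 150 Y$)
$- 10 \left(r{\left(5 + 6,-2 \right)} + o{\left(t \right)}\right) = - 10 \left(10 + \left(-1 + 150 \left(-5\right)\right)\right) = - 10 \left(10 - 751\right) = \left(-10\right) \left(-741\right) = 7410$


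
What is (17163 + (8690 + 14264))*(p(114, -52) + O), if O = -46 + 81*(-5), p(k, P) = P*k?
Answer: -255906343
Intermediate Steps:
O = -451 (O = -46 - 405 = -451)
(17163 + (8690 + 14264))*(p(114, -52) + O) = (17163 + (8690 + 14264))*(-52*114 - 451) = (17163 + 22954)*(-5928 - 451) = 40117*(-6379) = -255906343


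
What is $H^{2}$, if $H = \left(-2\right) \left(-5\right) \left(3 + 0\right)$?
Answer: $900$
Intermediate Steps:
$H = 30$ ($H = 10 \cdot 3 = 30$)
$H^{2} = 30^{2} = 900$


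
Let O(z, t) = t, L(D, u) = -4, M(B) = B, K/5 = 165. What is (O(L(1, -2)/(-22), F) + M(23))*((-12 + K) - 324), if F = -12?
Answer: 5379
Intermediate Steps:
K = 825 (K = 5*165 = 825)
(O(L(1, -2)/(-22), F) + M(23))*((-12 + K) - 324) = (-12 + 23)*((-12 + 825) - 324) = 11*(813 - 324) = 11*489 = 5379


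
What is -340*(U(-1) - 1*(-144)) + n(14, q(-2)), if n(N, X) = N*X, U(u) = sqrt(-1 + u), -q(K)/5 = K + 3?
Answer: -49030 - 340*I*sqrt(2) ≈ -49030.0 - 480.83*I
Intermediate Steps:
q(K) = -15 - 5*K (q(K) = -5*(K + 3) = -5*(3 + K) = -15 - 5*K)
-340*(U(-1) - 1*(-144)) + n(14, q(-2)) = -340*(sqrt(-1 - 1) - 1*(-144)) + 14*(-15 - 5*(-2)) = -340*(sqrt(-2) + 144) + 14*(-15 + 10) = -340*(I*sqrt(2) + 144) + 14*(-5) = -340*(144 + I*sqrt(2)) - 70 = (-48960 - 340*I*sqrt(2)) - 70 = -49030 - 340*I*sqrt(2)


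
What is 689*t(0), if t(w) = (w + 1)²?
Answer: 689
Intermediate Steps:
t(w) = (1 + w)²
689*t(0) = 689*(1 + 0)² = 689*1² = 689*1 = 689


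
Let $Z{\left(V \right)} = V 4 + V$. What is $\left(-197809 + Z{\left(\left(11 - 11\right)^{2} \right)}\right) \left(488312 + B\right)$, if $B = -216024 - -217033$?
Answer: $-96792097689$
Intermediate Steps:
$Z{\left(V \right)} = 5 V$ ($Z{\left(V \right)} = 4 V + V = 5 V$)
$B = 1009$ ($B = -216024 + 217033 = 1009$)
$\left(-197809 + Z{\left(\left(11 - 11\right)^{2} \right)}\right) \left(488312 + B\right) = \left(-197809 + 5 \left(11 - 11\right)^{2}\right) \left(488312 + 1009\right) = \left(-197809 + 5 \cdot 0^{2}\right) 489321 = \left(-197809 + 5 \cdot 0\right) 489321 = \left(-197809 + 0\right) 489321 = \left(-197809\right) 489321 = -96792097689$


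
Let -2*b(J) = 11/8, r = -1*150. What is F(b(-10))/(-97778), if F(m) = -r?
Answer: -75/48889 ≈ -0.0015341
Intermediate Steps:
r = -150
b(J) = -11/16 (b(J) = -11/(2*8) = -1/2*11/8 = -11/16)
F(m) = 150 (F(m) = -1*(-150) = 150)
F(b(-10))/(-97778) = 150/(-97778) = 150*(-1/97778) = -75/48889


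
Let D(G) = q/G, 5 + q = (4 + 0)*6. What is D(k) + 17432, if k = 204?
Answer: 3556147/204 ≈ 17432.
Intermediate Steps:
q = 19 (q = -5 + (4 + 0)*6 = -5 + 4*6 = -5 + 24 = 19)
D(G) = 19/G
D(k) + 17432 = 19/204 + 17432 = 3556147/204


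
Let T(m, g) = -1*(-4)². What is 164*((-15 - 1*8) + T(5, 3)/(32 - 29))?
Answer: -13940/3 ≈ -4646.7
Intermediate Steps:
T(m, g) = -16 (T(m, g) = -1*16 = -16)
164*((-15 - 1*8) + T(5, 3)/(32 - 29)) = 164*((-15 - 1*8) - 16/(32 - 29)) = 164*((-15 - 8) - 16/3) = 164*(-23 - 16*⅓) = 164*(-23 - 16/3) = 164*(-85/3) = -13940/3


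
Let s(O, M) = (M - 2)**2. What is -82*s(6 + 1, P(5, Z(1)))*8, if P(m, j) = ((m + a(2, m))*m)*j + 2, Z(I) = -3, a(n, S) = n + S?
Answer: -21254400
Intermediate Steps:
a(n, S) = S + n
P(m, j) = 2 + j*m*(2 + 2*m) (P(m, j) = ((m + (m + 2))*m)*j + 2 = ((m + (2 + m))*m)*j + 2 = ((2 + 2*m)*m)*j + 2 = (m*(2 + 2*m))*j + 2 = j*m*(2 + 2*m) + 2 = 2 + j*m*(2 + 2*m))
s(O, M) = (-2 + M)**2
-82*s(6 + 1, P(5, Z(1)))*8 = -82*(-2 + (2 + 2*(-3)*5 + 2*(-3)*5**2))**2*8 = -82*(-2 + (2 - 30 + 2*(-3)*25))**2*8 = -82*(-2 + (2 - 30 - 150))**2*8 = -82*(-2 - 178)**2*8 = -82*(-180)**2*8 = -2656800*8 = -82*259200 = -21254400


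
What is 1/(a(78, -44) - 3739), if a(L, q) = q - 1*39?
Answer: -1/3822 ≈ -0.00026164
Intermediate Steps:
a(L, q) = -39 + q (a(L, q) = q - 39 = -39 + q)
1/(a(78, -44) - 3739) = 1/((-39 - 44) - 3739) = 1/(-83 - 3739) = 1/(-3822) = -1/3822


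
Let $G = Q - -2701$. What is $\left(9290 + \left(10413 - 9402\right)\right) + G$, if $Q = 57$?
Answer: $13059$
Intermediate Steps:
$G = 2758$ ($G = 57 - -2701 = 57 + 2701 = 2758$)
$\left(9290 + \left(10413 - 9402\right)\right) + G = \left(9290 + \left(10413 - 9402\right)\right) + 2758 = \left(9290 + 1011\right) + 2758 = 10301 + 2758 = 13059$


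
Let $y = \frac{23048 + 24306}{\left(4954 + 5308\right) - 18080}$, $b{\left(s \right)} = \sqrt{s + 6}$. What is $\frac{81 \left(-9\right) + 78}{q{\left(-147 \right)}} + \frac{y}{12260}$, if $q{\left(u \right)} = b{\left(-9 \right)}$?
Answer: $- \frac{23677}{47924340} + 217 i \sqrt{3} \approx -0.00049405 + 375.85 i$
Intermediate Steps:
$b{\left(s \right)} = \sqrt{6 + s}$
$y = - \frac{23677}{3909}$ ($y = \frac{47354}{10262 - 18080} = \frac{47354}{-7818} = 47354 \left(- \frac{1}{7818}\right) = - \frac{23677}{3909} \approx -6.057$)
$q{\left(u \right)} = i \sqrt{3}$ ($q{\left(u \right)} = \sqrt{6 - 9} = \sqrt{-3} = i \sqrt{3}$)
$\frac{81 \left(-9\right) + 78}{q{\left(-147 \right)}} + \frac{y}{12260} = \frac{81 \left(-9\right) + 78}{i \sqrt{3}} - \frac{23677}{3909 \cdot 12260} = \left(-729 + 78\right) \left(- \frac{i \sqrt{3}}{3}\right) - \frac{23677}{47924340} = - 651 \left(- \frac{i \sqrt{3}}{3}\right) - \frac{23677}{47924340} = 217 i \sqrt{3} - \frac{23677}{47924340} = - \frac{23677}{47924340} + 217 i \sqrt{3}$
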